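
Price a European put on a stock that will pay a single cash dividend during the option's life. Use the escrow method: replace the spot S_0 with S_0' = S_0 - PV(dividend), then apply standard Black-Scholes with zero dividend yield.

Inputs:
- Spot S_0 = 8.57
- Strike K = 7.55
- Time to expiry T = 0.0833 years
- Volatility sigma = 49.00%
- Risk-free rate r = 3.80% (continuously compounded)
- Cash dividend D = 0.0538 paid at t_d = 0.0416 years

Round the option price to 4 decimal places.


Answer: Price = 0.1191

Derivation:
PV(D) = D * exp(-r * t_d) = 0.0538 * 0.99842045 = 0.05371502
S_0' = S_0 - PV(D) = 8.5700 - 0.05371502 = 8.51628498
d1 = (ln(S_0'/K) + (r + sigma^2/2)*T) / (sigma*sqrt(T)) = 0.94467422
d2 = d1 - sigma*sqrt(T) = 0.80325170
exp(-rT) = 0.99683960
N(-d1) = 0.17241261; N(-d2) = 0.21091463
P = K * exp(-rT) * N(-d2) - S_0' * N(-d1) = 7.5500 * 0.99683960 * 0.21091463 - 8.51628498 * 0.17241261 = 0.1191


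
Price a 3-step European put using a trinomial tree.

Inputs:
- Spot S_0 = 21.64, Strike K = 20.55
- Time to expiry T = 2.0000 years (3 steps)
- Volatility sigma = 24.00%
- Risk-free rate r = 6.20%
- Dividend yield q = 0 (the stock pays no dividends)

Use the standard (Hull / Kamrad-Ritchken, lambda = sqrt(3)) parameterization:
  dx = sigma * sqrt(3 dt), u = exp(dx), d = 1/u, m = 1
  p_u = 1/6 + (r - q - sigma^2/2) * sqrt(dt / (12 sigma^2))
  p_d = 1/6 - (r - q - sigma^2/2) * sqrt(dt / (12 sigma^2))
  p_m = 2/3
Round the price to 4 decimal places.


Answer: Price = V(0,0) = 1.1912

Derivation:
dt = T/N = 0.666667; dx = sigma*sqrt(3*dt) = 0.339411
u = exp(dx) = 1.404121; d = 1/u = 0.712189
p_u = 0.199272, p_m = 0.666667, p_d = 0.134061
Discount per step: exp(-r*dt) = 0.959509
Stock lattice S(k, j) with j the centered position index:
  k=0: S(0,+0) = 21.6400
  k=1: S(1,-1) = 15.4118; S(1,+0) = 21.6400; S(1,+1) = 30.3852
  k=2: S(2,-2) = 10.9761; S(2,-1) = 15.4118; S(2,+0) = 21.6400; S(2,+1) = 30.3852; S(2,+2) = 42.6644
  k=3: S(3,-3) = 7.8171; S(3,-2) = 10.9761; S(3,-1) = 15.4118; S(3,+0) = 21.6400; S(3,+1) = 30.3852; S(3,+2) = 42.6644; S(3,+3) = 59.9060
Terminal payoffs V(N, j) = max(K - S_T, 0):
  V(3,-3) = 12.732931; V(3,-2) = 9.573892; V(3,-1) = 5.138219; V(3,+0) = 0.000000; V(3,+1) = 0.000000; V(3,+2) = 0.000000; V(3,+3) = 0.000000
Backward induction: V(k, j) = exp(-r*dt) * [p_u * V(k+1, j+1) + p_m * V(k+1, j) + p_d * V(k+1, j-1)]
  V(2,-2) = exp(-r*dt) * [p_u*5.138219 + p_m*9.573892 + p_d*12.732931] = 8.744478
  V(2,-1) = exp(-r*dt) * [p_u*0.000000 + p_m*5.138219 + p_d*9.573892] = 4.518297
  V(2,+0) = exp(-r*dt) * [p_u*0.000000 + p_m*0.000000 + p_d*5.138219] = 0.660944
  V(2,+1) = exp(-r*dt) * [p_u*0.000000 + p_m*0.000000 + p_d*0.000000] = 0.000000
  V(2,+2) = exp(-r*dt) * [p_u*0.000000 + p_m*0.000000 + p_d*0.000000] = 0.000000
  V(1,-1) = exp(-r*dt) * [p_u*0.660944 + p_m*4.518297 + p_d*8.744478] = 4.141435
  V(1,+0) = exp(-r*dt) * [p_u*0.000000 + p_m*0.660944 + p_d*4.518297] = 1.003990
  V(1,+1) = exp(-r*dt) * [p_u*0.000000 + p_m*0.000000 + p_d*0.660944] = 0.085019
  V(0,+0) = exp(-r*dt) * [p_u*0.085019 + p_m*1.003990 + p_d*4.141435] = 1.191206


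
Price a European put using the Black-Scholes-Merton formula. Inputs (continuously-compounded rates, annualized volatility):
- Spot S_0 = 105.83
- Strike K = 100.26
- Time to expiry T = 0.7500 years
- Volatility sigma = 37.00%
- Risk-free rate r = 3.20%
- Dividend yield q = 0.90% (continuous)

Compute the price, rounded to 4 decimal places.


Answer: Price = 9.6177

Derivation:
d1 = (ln(S/K) + (r - q + 0.5*sigma^2) * T) / (sigma * sqrt(T)) = 0.38278236
d2 = d1 - sigma * sqrt(T) = 0.06235296
exp(-rT) = 0.97628571; exp(-qT) = 0.99327273
P = K * exp(-rT) * N(-d2) - S_0 * exp(-qT) * N(-d1)
N(-d1) = 0.35094057; N(-d2) = 0.47514088
P = 100.2600 * 0.97628571 * 0.47514088 - 105.8300 * 0.99327273 * 0.35094057 = 9.6177


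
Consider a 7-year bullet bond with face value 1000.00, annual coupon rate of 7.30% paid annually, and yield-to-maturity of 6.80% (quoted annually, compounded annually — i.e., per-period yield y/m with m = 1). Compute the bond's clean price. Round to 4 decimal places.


Answer: Price = 1027.1354

Derivation:
Coupon per period c = face * coupon_rate / m = 73.000000
Periods per year m = 1; per-period yield y/m = 0.068000
Number of cashflows N = 7
Cashflows (t years, CF_t, discount factor 1/(1+y/m)^(m*t), PV):
  t = 1.0000: CF_t = 73.000000, DF = 0.936330, PV = 68.352060
  t = 2.0000: CF_t = 73.000000, DF = 0.876713, PV = 64.000056
  t = 3.0000: CF_t = 73.000000, DF = 0.820892, PV = 59.925146
  t = 4.0000: CF_t = 73.000000, DF = 0.768626, PV = 56.109687
  t = 5.0000: CF_t = 73.000000, DF = 0.719687, PV = 52.537161
  t = 6.0000: CF_t = 73.000000, DF = 0.673864, PV = 49.192098
  t = 7.0000: CF_t = 1073.000000, DF = 0.630959, PV = 677.019150
Price P = sum_t PV_t = 1027.135358


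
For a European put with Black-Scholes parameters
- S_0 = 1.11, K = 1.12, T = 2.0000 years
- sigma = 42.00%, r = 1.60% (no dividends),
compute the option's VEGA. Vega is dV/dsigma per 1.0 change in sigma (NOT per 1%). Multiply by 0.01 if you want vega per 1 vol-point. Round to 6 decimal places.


d1 = 0.3357601091; d2 = -0.2582095871
phi(d1) = 0.3770769660; exp(-qT) = 1.0000000000; exp(-rT) = 0.9685065821
Vega = S * exp(-qT) * phi(d1) * sqrt(T) = 1.1100 * 1.0000000000 * 0.3770769660 * 1.4142135624 = 0.591927

Answer: Vega = 0.591927


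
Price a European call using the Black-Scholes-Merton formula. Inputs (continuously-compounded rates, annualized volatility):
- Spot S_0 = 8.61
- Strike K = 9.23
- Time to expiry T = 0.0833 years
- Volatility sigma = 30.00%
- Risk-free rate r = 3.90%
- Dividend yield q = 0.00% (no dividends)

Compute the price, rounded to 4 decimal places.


d1 = (ln(S/K) + (r - q + 0.5*sigma^2) * T) / (sigma * sqrt(T)) = -0.72226566
d2 = d1 - sigma * sqrt(T) = -0.80885088
exp(-rT) = 0.99675657; exp(-qT) = 1.00000000
C = S_0 * exp(-qT) * N(d1) - K * exp(-rT) * N(d2)
N(d1) = 0.23506558; N(d2) = 0.20930046
C = 8.6100 * 1.00000000 * 0.23506558 - 9.2300 * 0.99675657 * 0.20930046 = 0.0983

Answer: Price = 0.0983


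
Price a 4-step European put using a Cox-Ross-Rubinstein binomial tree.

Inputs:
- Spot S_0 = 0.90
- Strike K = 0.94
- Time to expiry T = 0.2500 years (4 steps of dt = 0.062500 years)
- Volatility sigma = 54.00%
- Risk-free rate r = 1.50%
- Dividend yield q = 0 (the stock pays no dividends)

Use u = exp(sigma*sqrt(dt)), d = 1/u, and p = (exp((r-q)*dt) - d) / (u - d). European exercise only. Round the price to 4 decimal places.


dt = T/N = 0.062500
u = exp(sigma*sqrt(dt)) = 1.144537; d = 1/u = 0.873716
p = (exp((r-q)*dt) - d) / (u - d) = 0.469764
Discount per step: exp(-r*dt) = 0.999063
Stock lattice S(k, i) with i counting down-moves:
  k=0: S(0,0) = 0.9000
  k=1: S(1,0) = 1.0301; S(1,1) = 0.7863
  k=2: S(2,0) = 1.1790; S(2,1) = 0.9000; S(2,2) = 0.6870
  k=3: S(3,0) = 1.3494; S(3,1) = 1.0301; S(3,2) = 0.7863; S(3,3) = 0.6003
  k=4: S(4,0) = 1.5444; S(4,1) = 1.1790; S(4,2) = 0.9000; S(4,3) = 0.6870; S(4,4) = 0.5245
Terminal payoffs V(N, i) = max(K - S_T, 0):
  V(4,0) = 0.000000; V(4,1) = 0.000000; V(4,2) = 0.040000; V(4,3) = 0.252958; V(4,4) = 0.415527
Backward induction: V(k, i) = exp(-r*dt) * [p * V(k+1, i) + (1-p) * V(k+1, i+1)].
  V(3,0) = exp(-r*dt) * [p*0.000000 + (1-p)*0.000000] = 0.000000
  V(3,1) = exp(-r*dt) * [p*0.000000 + (1-p)*0.040000] = 0.021190
  V(3,2) = exp(-r*dt) * [p*0.040000 + (1-p)*0.252958] = 0.152775
  V(3,3) = exp(-r*dt) * [p*0.252958 + (1-p)*0.415527] = 0.338840
  V(2,0) = exp(-r*dt) * [p*0.000000 + (1-p)*0.021190] = 0.011225
  V(2,1) = exp(-r*dt) * [p*0.021190 + (1-p)*0.152775] = 0.090876
  V(2,2) = exp(-r*dt) * [p*0.152775 + (1-p)*0.338840] = 0.251198
  V(1,0) = exp(-r*dt) * [p*0.011225 + (1-p)*0.090876] = 0.053408
  V(1,1) = exp(-r*dt) * [p*0.090876 + (1-p)*0.251198] = 0.175719
  V(0,0) = exp(-r*dt) * [p*0.053408 + (1-p)*0.175719] = 0.118151

Answer: Price = V(0,0) = 0.1182


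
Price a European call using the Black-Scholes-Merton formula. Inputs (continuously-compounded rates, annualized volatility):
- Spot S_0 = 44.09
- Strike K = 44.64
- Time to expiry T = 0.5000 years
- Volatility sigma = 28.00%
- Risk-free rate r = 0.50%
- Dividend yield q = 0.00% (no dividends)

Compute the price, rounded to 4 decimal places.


d1 = (ln(S/K) + (r - q + 0.5*sigma^2) * T) / (sigma * sqrt(T)) = 0.04900594
d2 = d1 - sigma * sqrt(T) = -0.14898396
exp(-rT) = 0.99750312; exp(-qT) = 1.00000000
C = S_0 * exp(-qT) * N(d1) - K * exp(-rT) * N(d2)
N(d1) = 0.51954272; N(d2) = 0.44078315
C = 44.0900 * 1.00000000 * 0.51954272 - 44.6400 * 0.99750312 * 0.44078315 = 3.2792

Answer: Price = 3.2792


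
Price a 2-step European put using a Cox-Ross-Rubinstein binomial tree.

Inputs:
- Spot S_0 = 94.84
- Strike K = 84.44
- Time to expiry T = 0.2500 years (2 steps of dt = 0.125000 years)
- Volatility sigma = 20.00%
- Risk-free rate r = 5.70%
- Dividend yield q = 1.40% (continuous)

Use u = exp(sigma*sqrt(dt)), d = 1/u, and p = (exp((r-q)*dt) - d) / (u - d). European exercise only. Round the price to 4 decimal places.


Answer: Price = V(0,0) = 0.4778

Derivation:
dt = T/N = 0.125000
u = exp(sigma*sqrt(dt)) = 1.073271; d = 1/u = 0.931731
p = (exp((r-q)*dt) - d) / (u - d) = 0.520407
Discount per step: exp(-r*dt) = 0.992900
Stock lattice S(k, i) with i counting down-moves:
  k=0: S(0,0) = 94.8400
  k=1: S(1,0) = 101.7890; S(1,1) = 88.3654
  k=2: S(2,0) = 109.2471; S(2,1) = 94.8400; S(2,2) = 82.3328
Terminal payoffs V(N, i) = max(K - S_T, 0):
  V(2,0) = 0.000000; V(2,1) = 0.000000; V(2,2) = 2.107172
Backward induction: V(k, i) = exp(-r*dt) * [p * V(k+1, i) + (1-p) * V(k+1, i+1)].
  V(1,0) = exp(-r*dt) * [p*0.000000 + (1-p)*0.000000] = 0.000000
  V(1,1) = exp(-r*dt) * [p*0.000000 + (1-p)*2.107172] = 1.003410
  V(0,0) = exp(-r*dt) * [p*0.000000 + (1-p)*1.003410] = 0.477811


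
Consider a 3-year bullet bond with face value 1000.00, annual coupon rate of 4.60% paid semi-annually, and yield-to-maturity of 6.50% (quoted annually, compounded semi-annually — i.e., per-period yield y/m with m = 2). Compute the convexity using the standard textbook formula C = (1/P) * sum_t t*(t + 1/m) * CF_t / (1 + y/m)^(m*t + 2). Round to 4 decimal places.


Coupon per period c = face * coupon_rate / m = 23.000000
Periods per year m = 2; per-period yield y/m = 0.032500
Number of cashflows N = 6
Cashflows (t years, CF_t, discount factor 1/(1+y/m)^(m*t), PV):
  t = 0.5000: CF_t = 23.000000, DF = 0.968523, PV = 22.276029
  t = 1.0000: CF_t = 23.000000, DF = 0.938037, PV = 21.574847
  t = 1.5000: CF_t = 23.000000, DF = 0.908510, PV = 20.895735
  t = 2.0000: CF_t = 23.000000, DF = 0.879913, PV = 20.238000
  t = 2.5000: CF_t = 23.000000, DF = 0.852216, PV = 19.600969
  t = 3.0000: CF_t = 1023.000000, DF = 0.825391, PV = 844.374816
Price P = sum_t PV_t = 948.960396
Convexity numerator sum_t t*(t + 1/m) * CF_t / (1+y/m)^(m*t + 2):
  t = 0.5000: term = 10.447868
  t = 1.0000: term = 30.357000
  t = 1.5000: term = 58.802906
  t = 2.0000: term = 94.919945
  t = 2.5000: term = 137.898225
  t = 3.0000: term = 8316.573885
Convexity = (1/P) * sum = 8648.999829 / 948.960396 = 9.114184

Answer: Convexity = 9.1142


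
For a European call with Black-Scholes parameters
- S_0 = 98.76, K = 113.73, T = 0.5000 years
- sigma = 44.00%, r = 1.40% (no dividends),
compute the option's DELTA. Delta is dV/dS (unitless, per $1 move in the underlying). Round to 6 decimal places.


Answer: Delta = 0.391443

Derivation:
d1 = -0.2755612923; d2 = -0.5866882761
phi(d1) = 0.3840795655; exp(-qT) = 1.0000000000; exp(-rT) = 0.9930244429
N(d1) = 0.3914425216
Delta = exp(-qT) * N(d1) = 1.0000000000 * 0.3914425216 = 0.391443


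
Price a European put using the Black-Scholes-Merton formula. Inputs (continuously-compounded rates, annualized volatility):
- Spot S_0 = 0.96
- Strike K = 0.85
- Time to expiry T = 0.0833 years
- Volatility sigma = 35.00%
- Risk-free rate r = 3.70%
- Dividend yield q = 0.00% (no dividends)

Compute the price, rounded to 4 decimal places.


d1 = (ln(S/K) + (r - q + 0.5*sigma^2) * T) / (sigma * sqrt(T)) = 1.28574728
d2 = d1 - sigma * sqrt(T) = 1.18473119
exp(-rT) = 0.99692264; exp(-qT) = 1.00000000
P = K * exp(-rT) * N(-d2) - S_0 * exp(-qT) * N(-d1)
N(-d1) = 0.09926564; N(-d2) = 0.11806187
P = 0.8500 * 0.99692264 * 0.11806187 - 0.9600 * 1.00000000 * 0.09926564 = 0.0047

Answer: Price = 0.0047


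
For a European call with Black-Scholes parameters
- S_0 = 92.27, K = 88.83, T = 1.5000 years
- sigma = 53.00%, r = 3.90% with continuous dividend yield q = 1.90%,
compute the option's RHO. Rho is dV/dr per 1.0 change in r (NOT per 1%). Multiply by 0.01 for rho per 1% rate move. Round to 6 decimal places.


d1 = 0.4293071713; d2 = -0.2198076106
phi(d1) = 0.3638218854; exp(-qT) = 0.9719022941; exp(-rT) = 0.9431782404
N(d2) = 0.4130104961
Rho = K*T*exp(-rT)*N(d2) = 88.8300 * 1.5000 * 0.9431782404 * 0.4130104961 = 51.904592

Answer: Rho = 51.904592


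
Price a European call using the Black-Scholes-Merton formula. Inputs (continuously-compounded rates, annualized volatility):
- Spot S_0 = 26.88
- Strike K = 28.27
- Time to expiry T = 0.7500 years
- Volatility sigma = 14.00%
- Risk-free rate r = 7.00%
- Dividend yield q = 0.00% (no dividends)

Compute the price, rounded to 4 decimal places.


Answer: Price = 1.3262

Derivation:
d1 = (ln(S/K) + (r - q + 0.5*sigma^2) * T) / (sigma * sqrt(T)) = 0.07778841
d2 = d1 - sigma * sqrt(T) = -0.04345514
exp(-rT) = 0.94885432; exp(-qT) = 1.00000000
C = S_0 * exp(-qT) * N(d1) - K * exp(-rT) * N(d2)
N(d1) = 0.53100182; N(d2) = 0.48266936
C = 26.8800 * 1.00000000 * 0.53100182 - 28.2700 * 0.94885432 * 0.48266936 = 1.3262


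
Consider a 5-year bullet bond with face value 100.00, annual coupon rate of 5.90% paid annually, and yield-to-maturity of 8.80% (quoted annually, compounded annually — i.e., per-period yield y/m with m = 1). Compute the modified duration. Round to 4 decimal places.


Answer: Modified duration = 4.0771

Derivation:
Coupon per period c = face * coupon_rate / m = 5.900000
Periods per year m = 1; per-period yield y/m = 0.088000
Number of cashflows N = 5
Cashflows (t years, CF_t, discount factor 1/(1+y/m)^(m*t), PV):
  t = 1.0000: CF_t = 5.900000, DF = 0.919118, PV = 5.422794
  t = 2.0000: CF_t = 5.900000, DF = 0.844777, PV = 4.984186
  t = 3.0000: CF_t = 5.900000, DF = 0.776450, PV = 4.581053
  t = 4.0000: CF_t = 5.900000, DF = 0.713649, PV = 4.210527
  t = 5.0000: CF_t = 105.900000, DF = 0.655927, PV = 69.462672
Price P = sum_t PV_t = 88.661231
First compute Macaulay numerator sum_t t * PV_t:
  t * PV_t at t = 1.0000: 5.422794
  t * PV_t at t = 2.0000: 9.968372
  t * PV_t at t = 3.0000: 13.743159
  t * PV_t at t = 4.0000: 16.842107
  t * PV_t at t = 5.0000: 347.313358
Macaulay duration D = 393.289790 / 88.661231 = 4.435871
Modified duration = D / (1 + y/m) = 4.435871 / (1 + 0.088000) = 4.077087


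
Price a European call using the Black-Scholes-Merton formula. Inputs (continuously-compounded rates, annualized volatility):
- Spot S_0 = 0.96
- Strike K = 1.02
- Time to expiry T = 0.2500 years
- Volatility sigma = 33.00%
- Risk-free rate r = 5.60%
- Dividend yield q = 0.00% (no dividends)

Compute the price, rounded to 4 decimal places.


Answer: Price = 0.0443

Derivation:
d1 = (ln(S/K) + (r - q + 0.5*sigma^2) * T) / (sigma * sqrt(T)) = -0.20007347
d2 = d1 - sigma * sqrt(T) = -0.36507347
exp(-rT) = 0.98609754; exp(-qT) = 1.00000000
C = S_0 * exp(-qT) * N(d1) - K * exp(-rT) * N(d2)
N(d1) = 0.42071156; N(d2) = 0.35752828
C = 0.9600 * 1.00000000 * 0.42071156 - 1.0200 * 0.98609754 * 0.35752828 = 0.0443


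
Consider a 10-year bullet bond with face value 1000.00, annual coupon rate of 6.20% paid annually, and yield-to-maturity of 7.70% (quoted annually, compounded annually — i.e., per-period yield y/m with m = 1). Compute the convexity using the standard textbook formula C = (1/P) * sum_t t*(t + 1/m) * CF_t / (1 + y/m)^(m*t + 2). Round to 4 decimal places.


Coupon per period c = face * coupon_rate / m = 62.000000
Periods per year m = 1; per-period yield y/m = 0.077000
Number of cashflows N = 10
Cashflows (t years, CF_t, discount factor 1/(1+y/m)^(m*t), PV):
  t = 1.0000: CF_t = 62.000000, DF = 0.928505, PV = 57.567317
  t = 2.0000: CF_t = 62.000000, DF = 0.862122, PV = 53.451547
  t = 3.0000: CF_t = 62.000000, DF = 0.800484, PV = 49.630035
  t = 4.0000: CF_t = 62.000000, DF = 0.743254, PV = 46.081741
  t = 5.0000: CF_t = 62.000000, DF = 0.690115, PV = 42.787132
  t = 6.0000: CF_t = 62.000000, DF = 0.640775, PV = 39.728070
  t = 7.0000: CF_t = 62.000000, DF = 0.594963, PV = 36.887716
  t = 8.0000: CF_t = 62.000000, DF = 0.552426, PV = 34.250433
  t = 9.0000: CF_t = 62.000000, DF = 0.512931, PV = 31.801702
  t = 10.0000: CF_t = 1062.000000, DF = 0.476259, PV = 505.786792
Price P = sum_t PV_t = 897.972484
Convexity numerator sum_t t*(t + 1/m) * CF_t / (1+y/m)^(m*t + 2):
  t = 1.0000: term = 99.260070
  t = 2.0000: term = 276.490444
  t = 3.0000: term = 513.445579
  t = 4.0000: term = 794.561404
  t = 5.0000: term = 1106.631482
  t = 6.0000: term = 1438.518175
  t = 7.0000: term = 1780.895296
  t = 8.0000: term = 2126.019056
  t = 9.0000: term = 2467.524439
  t = 10.0000: term = 47965.476403
Convexity = (1/P) * sum = 58568.822349 / 897.972484 = 65.223404

Answer: Convexity = 65.2234


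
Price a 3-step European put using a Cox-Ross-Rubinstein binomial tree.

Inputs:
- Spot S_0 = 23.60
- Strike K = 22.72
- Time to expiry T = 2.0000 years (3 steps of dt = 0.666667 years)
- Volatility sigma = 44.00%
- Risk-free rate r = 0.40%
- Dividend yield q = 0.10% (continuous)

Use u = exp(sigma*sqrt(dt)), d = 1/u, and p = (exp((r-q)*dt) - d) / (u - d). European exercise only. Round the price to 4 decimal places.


dt = T/N = 0.666667
u = exp(sigma*sqrt(dt)) = 1.432267; d = 1/u = 0.698194
p = (exp((r-q)*dt) - d) / (u - d) = 0.413866
Discount per step: exp(-r*dt) = 0.997337
Stock lattice S(k, i) with i counting down-moves:
  k=0: S(0,0) = 23.6000
  k=1: S(1,0) = 33.8015; S(1,1) = 16.4774
  k=2: S(2,0) = 48.4128; S(2,1) = 23.6000; S(2,2) = 11.5044
  k=3: S(3,0) = 69.3400; S(3,1) = 33.8015; S(3,2) = 16.4774; S(3,3) = 8.0323
Terminal payoffs V(N, i) = max(K - S_T, 0):
  V(3,0) = 0.000000; V(3,1) = 0.000000; V(3,2) = 6.242625; V(3,3) = 14.687697
Backward induction: V(k, i) = exp(-r*dt) * [p * V(k+1, i) + (1-p) * V(k+1, i+1)].
  V(2,0) = exp(-r*dt) * [p*0.000000 + (1-p)*0.000000] = 0.000000
  V(2,1) = exp(-r*dt) * [p*0.000000 + (1-p)*6.242625] = 3.649268
  V(2,2) = exp(-r*dt) * [p*6.242625 + (1-p)*14.687697] = 11.162759
  V(1,0) = exp(-r*dt) * [p*0.000000 + (1-p)*3.649268] = 2.133263
  V(1,1) = exp(-r*dt) * [p*3.649268 + (1-p)*11.162759] = 8.031732
  V(0,0) = exp(-r*dt) * [p*2.133263 + (1-p)*8.031732] = 5.575666

Answer: Price = V(0,0) = 5.5757


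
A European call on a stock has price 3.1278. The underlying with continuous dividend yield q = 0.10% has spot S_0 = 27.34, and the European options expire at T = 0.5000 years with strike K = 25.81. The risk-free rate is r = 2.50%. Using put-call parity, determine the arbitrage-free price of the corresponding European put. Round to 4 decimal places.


Put-call parity: C - P = S_0 * exp(-qT) - K * exp(-rT).
S_0 * exp(-qT) = 27.3400 * 0.99950012 = 27.32633342
K * exp(-rT) = 25.8100 * 0.98757780 = 25.48938303
P = C - S*exp(-qT) + K*exp(-rT)
P = 3.1278 - 27.32633342 + 25.48938303 = 1.2908

Answer: Put price = 1.2908


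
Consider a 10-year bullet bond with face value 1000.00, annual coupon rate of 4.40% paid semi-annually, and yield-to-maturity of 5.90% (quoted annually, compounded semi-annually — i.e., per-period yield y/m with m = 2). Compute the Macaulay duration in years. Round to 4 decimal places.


Coupon per period c = face * coupon_rate / m = 22.000000
Periods per year m = 2; per-period yield y/m = 0.029500
Number of cashflows N = 20
Cashflows (t years, CF_t, discount factor 1/(1+y/m)^(m*t), PV):
  t = 0.5000: CF_t = 22.000000, DF = 0.971345, PV = 21.369597
  t = 1.0000: CF_t = 22.000000, DF = 0.943512, PV = 20.757258
  t = 1.5000: CF_t = 22.000000, DF = 0.916476, PV = 20.162465
  t = 2.0000: CF_t = 22.000000, DF = 0.890214, PV = 19.584716
  t = 2.5000: CF_t = 22.000000, DF = 0.864706, PV = 19.023522
  t = 3.0000: CF_t = 22.000000, DF = 0.839928, PV = 18.478409
  t = 3.5000: CF_t = 22.000000, DF = 0.815860, PV = 17.948916
  t = 4.0000: CF_t = 22.000000, DF = 0.792482, PV = 17.434595
  t = 4.5000: CF_t = 22.000000, DF = 0.769773, PV = 16.935013
  t = 5.0000: CF_t = 22.000000, DF = 0.747716, PV = 16.449745
  t = 5.5000: CF_t = 22.000000, DF = 0.726290, PV = 15.978383
  t = 6.0000: CF_t = 22.000000, DF = 0.705479, PV = 15.520527
  t = 6.5000: CF_t = 22.000000, DF = 0.685263, PV = 15.075791
  t = 7.0000: CF_t = 22.000000, DF = 0.665627, PV = 14.643799
  t = 7.5000: CF_t = 22.000000, DF = 0.646554, PV = 14.224186
  t = 8.0000: CF_t = 22.000000, DF = 0.628027, PV = 13.816596
  t = 8.5000: CF_t = 22.000000, DF = 0.610031, PV = 13.420686
  t = 9.0000: CF_t = 22.000000, DF = 0.592551, PV = 13.036120
  t = 9.5000: CF_t = 22.000000, DF = 0.575572, PV = 12.662574
  t = 10.0000: CF_t = 1022.000000, DF = 0.559079, PV = 571.378476
Price P = sum_t PV_t = 887.901376
Macaulay numerator sum_t t * PV_t:
  t * PV_t at t = 0.5000: 10.684798
  t * PV_t at t = 1.0000: 20.757258
  t * PV_t at t = 1.5000: 30.243698
  t * PV_t at t = 2.0000: 39.169432
  t * PV_t at t = 2.5000: 47.558805
  t * PV_t at t = 3.0000: 55.435227
  t * PV_t at t = 3.5000: 62.821206
  t * PV_t at t = 4.0000: 69.738382
  t * PV_t at t = 4.5000: 76.207556
  t * PV_t at t = 5.0000: 82.248725
  t * PV_t at t = 5.5000: 87.881105
  t * PV_t at t = 6.0000: 93.123163
  t * PV_t at t = 6.5000: 97.992644
  t * PV_t at t = 7.0000: 102.506595
  t * PV_t at t = 7.5000: 106.681393
  t * PV_t at t = 8.0000: 110.532770
  t * PV_t at t = 8.5000: 114.075831
  t * PV_t at t = 9.0000: 117.325084
  t * PV_t at t = 9.5000: 120.294458
  t * PV_t at t = 10.0000: 5713.784765
Macaulay duration D = (sum_t t * PV_t) / P = 7159.062894 / 887.901376 = 8.062903

Answer: Macaulay duration = 8.0629 years


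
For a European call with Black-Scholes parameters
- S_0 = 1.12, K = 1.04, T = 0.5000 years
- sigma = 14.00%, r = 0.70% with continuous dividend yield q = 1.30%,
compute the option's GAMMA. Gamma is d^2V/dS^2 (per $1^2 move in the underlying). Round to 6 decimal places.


d1 = 0.7677964648; d2 = 0.6688015154
phi(d1) = 0.2970976998; exp(-qT) = 0.9935210793; exp(-rT) = 0.9965061179
Gamma = exp(-qT) * phi(d1) / (S * sigma * sqrt(T)) = 0.9935210793 * 0.2970976998 / (1.1200 * 0.1400 * 0.7071067812) = 2.662228

Answer: Gamma = 2.662228


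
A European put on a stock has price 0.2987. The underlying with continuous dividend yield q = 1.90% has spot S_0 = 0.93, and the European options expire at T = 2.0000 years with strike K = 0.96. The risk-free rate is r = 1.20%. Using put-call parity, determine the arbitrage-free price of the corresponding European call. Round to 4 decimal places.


Answer: Call price = 0.2568

Derivation:
Put-call parity: C - P = S_0 * exp(-qT) - K * exp(-rT).
S_0 * exp(-qT) = 0.9300 * 0.96271294 = 0.89532304
K * exp(-rT) = 0.9600 * 0.97628571 = 0.93723428
C = P + S*exp(-qT) - K*exp(-rT)
C = 0.2987 + 0.89532304 - 0.93723428 = 0.2568


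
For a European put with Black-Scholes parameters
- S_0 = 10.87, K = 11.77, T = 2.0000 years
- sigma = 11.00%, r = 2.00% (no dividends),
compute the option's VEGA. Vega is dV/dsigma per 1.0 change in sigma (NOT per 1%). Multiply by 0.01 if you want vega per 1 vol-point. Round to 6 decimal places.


Answer: Vega = 6.038023

Derivation:
d1 = -0.1764374135; d2 = -0.3320009054
phi(d1) = 0.3927807882; exp(-qT) = 1.0000000000; exp(-rT) = 0.9607894392
Vega = S * exp(-qT) * phi(d1) * sqrt(T) = 10.8700 * 1.0000000000 * 0.3927807882 * 1.4142135624 = 6.038023


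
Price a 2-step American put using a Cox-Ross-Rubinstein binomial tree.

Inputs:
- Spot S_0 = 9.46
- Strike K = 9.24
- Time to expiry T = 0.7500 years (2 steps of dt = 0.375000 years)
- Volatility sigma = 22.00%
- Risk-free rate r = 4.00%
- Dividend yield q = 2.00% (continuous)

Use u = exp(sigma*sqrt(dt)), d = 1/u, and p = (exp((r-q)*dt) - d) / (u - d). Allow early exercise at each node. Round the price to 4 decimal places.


Answer: Price = V(0,0) = 0.5001

Derivation:
dt = T/N = 0.375000
u = exp(sigma*sqrt(dt)) = 1.144219; d = 1/u = 0.873959
p = (exp((r-q)*dt) - d) / (u - d) = 0.494226
Discount per step: exp(-r*dt) = 0.985112
Stock lattice S(k, i) with i counting down-moves:
  k=0: S(0,0) = 9.4600
  k=1: S(1,0) = 10.8243; S(1,1) = 8.2677
  k=2: S(2,0) = 12.3854; S(2,1) = 9.4600; S(2,2) = 7.2256
Terminal payoffs V(N, i) = max(K - S_T, 0):
  V(2,0) = 0.000000; V(2,1) = 0.000000; V(2,2) = 2.014413
Backward induction: V(k, i) = exp(-r*dt) * [p * V(k+1, i) + (1-p) * V(k+1, i+1)]; then take max(V_cont, immediate exercise) for American.
  V(1,0) = exp(-r*dt) * [p*0.000000 + (1-p)*0.000000] = 0.000000; exercise = 0.000000; V(1,0) = max -> 0.000000
  V(1,1) = exp(-r*dt) * [p*0.000000 + (1-p)*2.014413] = 1.003670; exercise = 0.972349; V(1,1) = max -> 1.003670
  V(0,0) = exp(-r*dt) * [p*0.000000 + (1-p)*1.003670] = 0.500073; exercise = 0.000000; V(0,0) = max -> 0.500073


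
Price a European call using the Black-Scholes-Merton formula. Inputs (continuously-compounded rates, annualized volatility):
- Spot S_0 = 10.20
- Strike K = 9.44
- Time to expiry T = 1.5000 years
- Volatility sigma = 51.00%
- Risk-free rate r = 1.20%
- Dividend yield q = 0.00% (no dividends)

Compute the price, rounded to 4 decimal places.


d1 = (ln(S/K) + (r - q + 0.5*sigma^2) * T) / (sigma * sqrt(T)) = 0.46509365
d2 = d1 - sigma * sqrt(T) = -0.15952624
exp(-rT) = 0.98216103; exp(-qT) = 1.00000000
C = S_0 * exp(-qT) * N(d1) - K * exp(-rT) * N(d2)
N(d1) = 0.67906780; N(d2) = 0.43662714
C = 10.2000 * 1.00000000 * 0.67906780 - 9.4400 * 0.98216103 * 0.43662714 = 2.8783

Answer: Price = 2.8783


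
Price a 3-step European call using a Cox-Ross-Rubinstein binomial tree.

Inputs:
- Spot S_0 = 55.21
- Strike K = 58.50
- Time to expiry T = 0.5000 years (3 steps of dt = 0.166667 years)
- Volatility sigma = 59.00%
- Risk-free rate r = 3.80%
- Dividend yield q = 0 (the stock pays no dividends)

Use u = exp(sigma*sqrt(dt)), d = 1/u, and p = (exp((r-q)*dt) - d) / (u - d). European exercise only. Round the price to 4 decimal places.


dt = T/N = 0.166667
u = exp(sigma*sqrt(dt)) = 1.272351; d = 1/u = 0.785947
p = (exp((r-q)*dt) - d) / (u - d) = 0.453135
Discount per step: exp(-r*dt) = 0.993687
Stock lattice S(k, i) with i counting down-moves:
  k=0: S(0,0) = 55.2100
  k=1: S(1,0) = 70.2465; S(1,1) = 43.3921
  k=2: S(2,0) = 89.3782; S(2,1) = 55.2100; S(2,2) = 34.1039
  k=3: S(3,0) = 113.7205; S(3,1) = 70.2465; S(3,2) = 43.3921; S(3,3) = 26.8038
Terminal payoffs V(N, i) = max(S_T - K, 0):
  V(3,0) = 55.220487; V(3,1) = 11.746507; V(3,2) = 0.000000; V(3,3) = 0.000000
Backward induction: V(k, i) = exp(-r*dt) * [p * V(k+1, i) + (1-p) * V(k+1, i+1)].
  V(2,0) = exp(-r*dt) * [p*55.220487 + (1-p)*11.746507] = 31.247554
  V(2,1) = exp(-r*dt) * [p*11.746507 + (1-p)*0.000000] = 5.289148
  V(2,2) = exp(-r*dt) * [p*0.000000 + (1-p)*0.000000] = 0.000000
  V(1,0) = exp(-r*dt) * [p*31.247554 + (1-p)*5.289148] = 16.944153
  V(1,1) = exp(-r*dt) * [p*5.289148 + (1-p)*0.000000] = 2.381566
  V(0,0) = exp(-r*dt) * [p*16.944153 + (1-p)*2.381566] = 8.923686

Answer: Price = V(0,0) = 8.9237


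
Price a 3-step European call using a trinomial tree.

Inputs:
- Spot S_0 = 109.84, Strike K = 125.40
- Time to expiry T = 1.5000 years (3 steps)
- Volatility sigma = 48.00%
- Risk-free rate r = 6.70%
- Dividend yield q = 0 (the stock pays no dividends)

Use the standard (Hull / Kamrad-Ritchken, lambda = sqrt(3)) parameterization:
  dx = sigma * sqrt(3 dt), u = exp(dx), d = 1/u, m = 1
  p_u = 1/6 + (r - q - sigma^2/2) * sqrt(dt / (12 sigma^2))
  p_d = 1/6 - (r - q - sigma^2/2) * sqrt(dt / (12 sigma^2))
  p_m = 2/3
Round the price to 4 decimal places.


Answer: Price = V(0,0) = 23.8985

Derivation:
dt = T/N = 0.500000; dx = sigma*sqrt(3*dt) = 0.587878
u = exp(dx) = 1.800164; d = 1/u = 0.555505
p_u = 0.146169, p_m = 0.666667, p_d = 0.187164
Discount per step: exp(-r*dt) = 0.967055
Stock lattice S(k, j) with j the centered position index:
  k=0: S(0,+0) = 109.8400
  k=1: S(1,-1) = 61.0167; S(1,+0) = 109.8400; S(1,+1) = 197.7300
  k=2: S(2,-2) = 33.8951; S(2,-1) = 61.0167; S(2,+0) = 109.8400; S(2,+1) = 197.7300; S(2,+2) = 355.9463
  k=3: S(3,-3) = 18.8289; S(3,-2) = 33.8951; S(3,-1) = 61.0167; S(3,+0) = 109.8400; S(3,+1) = 197.7300; S(3,+2) = 355.9463; S(3,+3) = 640.7615
Terminal payoffs V(N, j) = max(S_T - K, 0):
  V(3,-3) = 0.000000; V(3,-2) = 0.000000; V(3,-1) = 0.000000; V(3,+0) = 0.000000; V(3,+1) = 72.329968; V(3,+2) = 230.546286; V(3,+3) = 515.361541
Backward induction: V(k, j) = exp(-r*dt) * [p_u * V(k+1, j+1) + p_m * V(k+1, j) + p_d * V(k+1, j-1)]
  V(2,-2) = exp(-r*dt) * [p_u*0.000000 + p_m*0.000000 + p_d*0.000000] = 0.000000
  V(2,-1) = exp(-r*dt) * [p_u*0.000000 + p_m*0.000000 + p_d*0.000000] = 0.000000
  V(2,+0) = exp(-r*dt) * [p_u*72.329968 + p_m*0.000000 + p_d*0.000000] = 10.224104
  V(2,+1) = exp(-r*dt) * [p_u*230.546286 + p_m*72.329968 + p_d*0.000000] = 79.219924
  V(2,+2) = exp(-r*dt) * [p_u*515.361541 + p_m*230.546286 + p_d*72.329968] = 234.573756
  V(1,-1) = exp(-r*dt) * [p_u*10.224104 + p_m*0.000000 + p_d*0.000000] = 1.445214
  V(1,+0) = exp(-r*dt) * [p_u*79.219924 + p_m*10.224104 + p_d*0.000000] = 17.789539
  V(1,+1) = exp(-r*dt) * [p_u*234.573756 + p_m*79.219924 + p_d*10.224104] = 86.081742
  V(0,+0) = exp(-r*dt) * [p_u*86.081742 + p_m*17.789539 + p_d*1.445214] = 23.898522


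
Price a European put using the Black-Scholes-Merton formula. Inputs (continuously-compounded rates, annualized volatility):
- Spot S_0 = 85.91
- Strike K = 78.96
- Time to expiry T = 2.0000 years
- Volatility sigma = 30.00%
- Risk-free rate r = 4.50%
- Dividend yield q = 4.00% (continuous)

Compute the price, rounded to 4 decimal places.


Answer: Price = 9.4610

Derivation:
d1 = (ln(S/K) + (r - q + 0.5*sigma^2) * T) / (sigma * sqrt(T)) = 0.43453796
d2 = d1 - sigma * sqrt(T) = 0.01027389
exp(-rT) = 0.91393119; exp(-qT) = 0.92311635
P = K * exp(-rT) * N(-d2) - S_0 * exp(-qT) * N(-d1)
N(-d1) = 0.33194892; N(-d2) = 0.49590138
P = 78.9600 * 0.91393119 * 0.49590138 - 85.9100 * 0.92311635 * 0.33194892 = 9.4610


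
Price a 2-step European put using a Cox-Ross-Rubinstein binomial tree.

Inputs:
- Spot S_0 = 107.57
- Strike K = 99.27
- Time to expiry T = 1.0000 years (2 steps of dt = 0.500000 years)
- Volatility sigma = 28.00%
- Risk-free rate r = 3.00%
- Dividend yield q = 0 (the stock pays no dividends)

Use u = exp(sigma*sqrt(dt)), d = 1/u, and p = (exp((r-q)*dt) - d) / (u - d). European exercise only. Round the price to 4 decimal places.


Answer: Price = V(0,0) = 6.8209

Derivation:
dt = T/N = 0.500000
u = exp(sigma*sqrt(dt)) = 1.218950; d = 1/u = 0.820378
p = (exp((r-q)*dt) - d) / (u - d) = 0.488582
Discount per step: exp(-r*dt) = 0.985112
Stock lattice S(k, i) with i counting down-moves:
  k=0: S(0,0) = 107.5700
  k=1: S(1,0) = 131.1225; S(1,1) = 88.2481
  k=2: S(2,0) = 159.8317; S(2,1) = 107.5700; S(2,2) = 72.3968
Terminal payoffs V(N, i) = max(K - S_T, 0):
  V(2,0) = 0.000000; V(2,1) = 0.000000; V(2,2) = 26.873207
Backward induction: V(k, i) = exp(-r*dt) * [p * V(k+1, i) + (1-p) * V(k+1, i+1)].
  V(1,0) = exp(-r*dt) * [p*0.000000 + (1-p)*0.000000] = 0.000000
  V(1,1) = exp(-r*dt) * [p*0.000000 + (1-p)*26.873207] = 13.538839
  V(0,0) = exp(-r*dt) * [p*0.000000 + (1-p)*13.538839] = 6.820926


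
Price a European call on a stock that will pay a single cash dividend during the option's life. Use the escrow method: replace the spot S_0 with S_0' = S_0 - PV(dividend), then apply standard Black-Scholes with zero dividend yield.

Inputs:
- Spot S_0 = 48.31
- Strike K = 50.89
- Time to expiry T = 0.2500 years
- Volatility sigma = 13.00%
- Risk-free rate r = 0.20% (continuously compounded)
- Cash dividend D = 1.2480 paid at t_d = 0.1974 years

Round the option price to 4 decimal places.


Answer: Price = 0.1801

Derivation:
PV(D) = D * exp(-r * t_d) = 1.2480 * 0.99960528 = 1.24750739
S_0' = S_0 - PV(D) = 48.3100 - 1.24750739 = 47.06249261
d1 = (ln(S_0'/K) + (r + sigma^2/2)*T) / (sigma*sqrt(T)) = -1.16273218
d2 = d1 - sigma*sqrt(T) = -1.22773218
exp(-rT) = 0.99950012
N(d1) = 0.12246909; N(d2) = 0.10977376
C = S_0' * N(d1) - K * exp(-rT) * N(d2) = 47.06249261 * 0.12246909 - 50.8900 * 0.99950012 * 0.10977376 = 0.1801


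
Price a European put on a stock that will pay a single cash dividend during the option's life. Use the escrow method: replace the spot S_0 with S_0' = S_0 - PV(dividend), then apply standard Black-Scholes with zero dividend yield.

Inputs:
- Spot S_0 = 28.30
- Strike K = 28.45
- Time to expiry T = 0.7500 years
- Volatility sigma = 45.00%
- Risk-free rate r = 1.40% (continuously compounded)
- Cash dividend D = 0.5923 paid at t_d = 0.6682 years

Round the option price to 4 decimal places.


Answer: Price = 4.5388

Derivation:
PV(D) = D * exp(-r * t_d) = 0.5923 * 0.99068882 = 0.58678499
S_0' = S_0 - PV(D) = 28.3000 - 0.58678499 = 27.71321501
d1 = (ln(S_0'/K) + (r + sigma^2/2)*T) / (sigma*sqrt(T)) = 0.15446997
d2 = d1 - sigma*sqrt(T) = -0.23524146
exp(-rT) = 0.98955493
N(-d1) = 0.43861959; N(-d2) = 0.59298933
P = K * exp(-rT) * N(-d2) - S_0' * N(-d1) = 28.4500 * 0.98955493 * 0.59298933 - 27.71321501 * 0.43861959 = 4.5388


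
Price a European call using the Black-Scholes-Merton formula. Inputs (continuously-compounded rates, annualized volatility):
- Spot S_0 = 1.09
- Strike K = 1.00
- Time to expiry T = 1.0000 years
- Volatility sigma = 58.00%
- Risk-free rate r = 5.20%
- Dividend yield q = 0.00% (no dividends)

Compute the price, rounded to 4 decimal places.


d1 = (ln(S/K) + (r - q + 0.5*sigma^2) * T) / (sigma * sqrt(T)) = 0.52823741
d2 = d1 - sigma * sqrt(T) = -0.05176259
exp(-rT) = 0.94932887; exp(-qT) = 1.00000000
C = S_0 * exp(-qT) * N(d1) - K * exp(-rT) * N(d2)
N(d1) = 0.70133272; N(d2) = 0.47935893
C = 1.0900 * 1.00000000 * 0.70133272 - 1.0000 * 0.94932887 * 0.47935893 = 0.3094

Answer: Price = 0.3094


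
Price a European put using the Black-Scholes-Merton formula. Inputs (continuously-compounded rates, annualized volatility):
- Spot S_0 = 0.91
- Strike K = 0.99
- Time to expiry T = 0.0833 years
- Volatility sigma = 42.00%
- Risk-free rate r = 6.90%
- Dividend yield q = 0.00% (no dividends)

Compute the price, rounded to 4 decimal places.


d1 = (ln(S/K) + (r - q + 0.5*sigma^2) * T) / (sigma * sqrt(T)) = -0.58708127
d2 = d1 - sigma * sqrt(T) = -0.70830057
exp(-rT) = 0.99426879; exp(-qT) = 1.00000000
P = K * exp(-rT) * N(-d2) - S_0 * exp(-qT) * N(-d1)
N(-d1) = 0.72142544; N(-d2) = 0.76062069
P = 0.9900 * 0.99426879 * 0.76062069 - 0.9100 * 1.00000000 * 0.72142544 = 0.0922

Answer: Price = 0.0922


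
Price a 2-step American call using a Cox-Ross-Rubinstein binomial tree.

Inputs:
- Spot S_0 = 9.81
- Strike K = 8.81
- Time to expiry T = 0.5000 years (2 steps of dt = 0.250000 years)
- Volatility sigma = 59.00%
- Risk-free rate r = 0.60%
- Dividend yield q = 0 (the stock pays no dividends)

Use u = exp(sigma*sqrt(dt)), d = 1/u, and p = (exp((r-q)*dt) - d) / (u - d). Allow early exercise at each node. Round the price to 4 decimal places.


Answer: Price = V(0,0) = 2.1214

Derivation:
dt = T/N = 0.250000
u = exp(sigma*sqrt(dt)) = 1.343126; d = 1/u = 0.744532
p = (exp((r-q)*dt) - d) / (u - d) = 0.429288
Discount per step: exp(-r*dt) = 0.998501
Stock lattice S(k, i) with i counting down-moves:
  k=0: S(0,0) = 9.8100
  k=1: S(1,0) = 13.1761; S(1,1) = 7.3039
  k=2: S(2,0) = 17.6971; S(2,1) = 9.8100; S(2,2) = 5.4380
Terminal payoffs V(N, i) = max(S_T - K, 0):
  V(2,0) = 8.887126; V(2,1) = 1.000000; V(2,2) = 0.000000
Backward induction: V(k, i) = exp(-r*dt) * [p * V(k+1, i) + (1-p) * V(k+1, i+1)]; then take max(V_cont, immediate exercise) for American.
  V(1,0) = exp(-r*dt) * [p*8.887126 + (1-p)*1.000000] = 4.379275; exercise = 4.366070; V(1,0) = max -> 4.379275
  V(1,1) = exp(-r*dt) * [p*1.000000 + (1-p)*0.000000] = 0.428645; exercise = 0.000000; V(1,1) = max -> 0.428645
  V(0,0) = exp(-r*dt) * [p*4.379275 + (1-p)*0.428645] = 2.121418; exercise = 1.000000; V(0,0) = max -> 2.121418


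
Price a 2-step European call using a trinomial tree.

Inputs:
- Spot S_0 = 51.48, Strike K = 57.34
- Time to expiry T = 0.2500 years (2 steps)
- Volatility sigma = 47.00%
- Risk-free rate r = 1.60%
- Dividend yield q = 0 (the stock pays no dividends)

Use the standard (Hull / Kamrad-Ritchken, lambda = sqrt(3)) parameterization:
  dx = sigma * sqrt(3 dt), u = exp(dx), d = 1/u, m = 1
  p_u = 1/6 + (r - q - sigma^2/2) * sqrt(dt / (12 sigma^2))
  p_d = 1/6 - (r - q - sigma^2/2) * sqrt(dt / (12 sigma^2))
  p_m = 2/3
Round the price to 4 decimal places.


dt = T/N = 0.125000; dx = sigma*sqrt(3*dt) = 0.287815
u = exp(dx) = 1.333511; d = 1/u = 0.749900
p_u = 0.146157, p_m = 0.666667, p_d = 0.187177
Discount per step: exp(-r*dt) = 0.998002
Stock lattice S(k, j) with j the centered position index:
  k=0: S(0,+0) = 51.4800
  k=1: S(1,-1) = 38.6049; S(1,+0) = 51.4800; S(1,+1) = 68.6491
  k=2: S(2,-2) = 28.9498; S(2,-1) = 38.6049; S(2,+0) = 51.4800; S(2,+1) = 68.6491; S(2,+2) = 91.5443
Terminal payoffs V(N, j) = max(S_T - K, 0):
  V(2,-2) = 0.000000; V(2,-1) = 0.000000; V(2,+0) = 0.000000; V(2,+1) = 11.309128; V(2,+2) = 34.204342
Backward induction: V(k, j) = exp(-r*dt) * [p_u * V(k+1, j+1) + p_m * V(k+1, j) + p_d * V(k+1, j-1)]
  V(1,-1) = exp(-r*dt) * [p_u*0.000000 + p_m*0.000000 + p_d*0.000000] = 0.000000
  V(1,+0) = exp(-r*dt) * [p_u*11.309128 + p_m*0.000000 + p_d*0.000000] = 1.649600
  V(1,+1) = exp(-r*dt) * [p_u*34.204342 + p_m*11.309128 + p_d*0.000000] = 12.513555
  V(0,+0) = exp(-r*dt) * [p_u*12.513555 + p_m*1.649600 + p_d*0.000000] = 2.922820

Answer: Price = V(0,0) = 2.9228


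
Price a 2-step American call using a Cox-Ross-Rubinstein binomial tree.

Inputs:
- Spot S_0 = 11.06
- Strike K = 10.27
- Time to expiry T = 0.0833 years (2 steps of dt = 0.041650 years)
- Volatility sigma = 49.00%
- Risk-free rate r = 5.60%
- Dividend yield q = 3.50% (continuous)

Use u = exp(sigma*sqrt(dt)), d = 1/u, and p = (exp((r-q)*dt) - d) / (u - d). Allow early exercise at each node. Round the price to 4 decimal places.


dt = T/N = 0.041650
u = exp(sigma*sqrt(dt)) = 1.105172; d = 1/u = 0.904837
p = (exp((r-q)*dt) - d) / (u - d) = 0.479388
Discount per step: exp(-r*dt) = 0.997670
Stock lattice S(k, i) with i counting down-moves:
  k=0: S(0,0) = 11.0600
  k=1: S(1,0) = 12.2232; S(1,1) = 10.0075
  k=2: S(2,0) = 13.5087; S(2,1) = 11.0600; S(2,2) = 9.0551
Terminal payoffs V(N, i) = max(S_T - K, 0):
  V(2,0) = 3.238737; V(2,1) = 0.790000; V(2,2) = 0.000000
Backward induction: V(k, i) = exp(-r*dt) * [p * V(k+1, i) + (1-p) * V(k+1, i+1)]; then take max(V_cont, immediate exercise) for American.
  V(1,0) = exp(-r*dt) * [p*3.238737 + (1-p)*0.790000] = 1.959321; exercise = 1.953200; V(1,0) = max -> 1.959321
  V(1,1) = exp(-r*dt) * [p*0.790000 + (1-p)*0.000000] = 0.377835; exercise = 0.000000; V(1,1) = max -> 0.377835
  V(0,0) = exp(-r*dt) * [p*1.959321 + (1-p)*0.377835] = 1.133334; exercise = 0.790000; V(0,0) = max -> 1.133334

Answer: Price = V(0,0) = 1.1333


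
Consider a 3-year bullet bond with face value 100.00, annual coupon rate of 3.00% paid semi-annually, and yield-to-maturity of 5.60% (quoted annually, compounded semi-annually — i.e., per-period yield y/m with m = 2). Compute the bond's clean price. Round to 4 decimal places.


Coupon per period c = face * coupon_rate / m = 1.500000
Periods per year m = 2; per-period yield y/m = 0.028000
Number of cashflows N = 6
Cashflows (t years, CF_t, discount factor 1/(1+y/m)^(m*t), PV):
  t = 0.5000: CF_t = 1.500000, DF = 0.972763, PV = 1.459144
  t = 1.0000: CF_t = 1.500000, DF = 0.946267, PV = 1.419401
  t = 1.5000: CF_t = 1.500000, DF = 0.920493, PV = 1.380740
  t = 2.0000: CF_t = 1.500000, DF = 0.895422, PV = 1.343132
  t = 2.5000: CF_t = 1.500000, DF = 0.871033, PV = 1.306549
  t = 3.0000: CF_t = 101.500000, DF = 0.847308, PV = 86.001763
Price P = sum_t PV_t = 92.910729

Answer: Price = 92.9107


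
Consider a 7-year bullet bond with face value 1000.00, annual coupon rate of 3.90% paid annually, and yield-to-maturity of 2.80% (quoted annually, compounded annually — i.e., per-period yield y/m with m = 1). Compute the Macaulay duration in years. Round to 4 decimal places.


Coupon per period c = face * coupon_rate / m = 39.000000
Periods per year m = 1; per-period yield y/m = 0.028000
Number of cashflows N = 7
Cashflows (t years, CF_t, discount factor 1/(1+y/m)^(m*t), PV):
  t = 1.0000: CF_t = 39.000000, DF = 0.972763, PV = 37.937743
  t = 2.0000: CF_t = 39.000000, DF = 0.946267, PV = 36.904419
  t = 3.0000: CF_t = 39.000000, DF = 0.920493, PV = 35.899241
  t = 4.0000: CF_t = 39.000000, DF = 0.895422, PV = 34.921440
  t = 5.0000: CF_t = 39.000000, DF = 0.871033, PV = 33.970273
  t = 6.0000: CF_t = 39.000000, DF = 0.847308, PV = 33.045012
  t = 7.0000: CF_t = 1039.000000, DF = 0.824230, PV = 856.374535
Price P = sum_t PV_t = 1069.052664
Macaulay numerator sum_t t * PV_t:
  t * PV_t at t = 1.0000: 37.937743
  t * PV_t at t = 2.0000: 73.808839
  t * PV_t at t = 3.0000: 107.697722
  t * PV_t at t = 4.0000: 139.685762
  t * PV_t at t = 5.0000: 169.851364
  t * PV_t at t = 6.0000: 198.270074
  t * PV_t at t = 7.0000: 5994.621748
Macaulay duration D = (sum_t t * PV_t) / P = 6721.873252 / 1069.052664 = 6.287691

Answer: Macaulay duration = 6.2877 years
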